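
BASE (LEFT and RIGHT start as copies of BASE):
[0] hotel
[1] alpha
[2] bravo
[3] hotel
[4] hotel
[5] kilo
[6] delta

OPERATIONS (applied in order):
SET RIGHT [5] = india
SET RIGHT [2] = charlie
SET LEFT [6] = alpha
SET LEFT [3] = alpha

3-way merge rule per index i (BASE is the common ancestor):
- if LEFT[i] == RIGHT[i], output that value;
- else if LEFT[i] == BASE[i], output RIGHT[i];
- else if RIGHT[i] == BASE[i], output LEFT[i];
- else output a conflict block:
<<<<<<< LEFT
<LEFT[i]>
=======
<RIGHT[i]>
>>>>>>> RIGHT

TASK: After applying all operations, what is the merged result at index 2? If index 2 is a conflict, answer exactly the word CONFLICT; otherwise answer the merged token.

Answer: charlie

Derivation:
Final LEFT:  [hotel, alpha, bravo, alpha, hotel, kilo, alpha]
Final RIGHT: [hotel, alpha, charlie, hotel, hotel, india, delta]
i=0: L=hotel R=hotel -> agree -> hotel
i=1: L=alpha R=alpha -> agree -> alpha
i=2: L=bravo=BASE, R=charlie -> take RIGHT -> charlie
i=3: L=alpha, R=hotel=BASE -> take LEFT -> alpha
i=4: L=hotel R=hotel -> agree -> hotel
i=5: L=kilo=BASE, R=india -> take RIGHT -> india
i=6: L=alpha, R=delta=BASE -> take LEFT -> alpha
Index 2 -> charlie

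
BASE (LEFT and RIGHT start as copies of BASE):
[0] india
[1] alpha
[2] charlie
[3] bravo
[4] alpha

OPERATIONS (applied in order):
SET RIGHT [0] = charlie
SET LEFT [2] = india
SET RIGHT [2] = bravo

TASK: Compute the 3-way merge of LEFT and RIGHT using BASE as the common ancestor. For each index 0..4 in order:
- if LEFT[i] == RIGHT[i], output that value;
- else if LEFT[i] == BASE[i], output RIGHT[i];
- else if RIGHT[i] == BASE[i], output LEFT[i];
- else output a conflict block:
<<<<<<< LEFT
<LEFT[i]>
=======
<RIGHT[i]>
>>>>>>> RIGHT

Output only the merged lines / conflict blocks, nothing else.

Final LEFT:  [india, alpha, india, bravo, alpha]
Final RIGHT: [charlie, alpha, bravo, bravo, alpha]
i=0: L=india=BASE, R=charlie -> take RIGHT -> charlie
i=1: L=alpha R=alpha -> agree -> alpha
i=2: BASE=charlie L=india R=bravo all differ -> CONFLICT
i=3: L=bravo R=bravo -> agree -> bravo
i=4: L=alpha R=alpha -> agree -> alpha

Answer: charlie
alpha
<<<<<<< LEFT
india
=======
bravo
>>>>>>> RIGHT
bravo
alpha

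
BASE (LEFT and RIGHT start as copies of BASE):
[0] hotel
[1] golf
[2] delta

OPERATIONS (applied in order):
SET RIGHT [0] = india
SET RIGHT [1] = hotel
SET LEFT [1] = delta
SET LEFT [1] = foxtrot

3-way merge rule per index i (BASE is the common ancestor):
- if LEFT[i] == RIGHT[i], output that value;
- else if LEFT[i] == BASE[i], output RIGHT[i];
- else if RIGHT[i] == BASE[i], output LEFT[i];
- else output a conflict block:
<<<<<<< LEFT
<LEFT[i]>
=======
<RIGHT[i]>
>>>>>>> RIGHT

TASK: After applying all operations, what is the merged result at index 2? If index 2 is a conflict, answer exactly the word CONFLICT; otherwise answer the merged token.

Final LEFT:  [hotel, foxtrot, delta]
Final RIGHT: [india, hotel, delta]
i=0: L=hotel=BASE, R=india -> take RIGHT -> india
i=1: BASE=golf L=foxtrot R=hotel all differ -> CONFLICT
i=2: L=delta R=delta -> agree -> delta
Index 2 -> delta

Answer: delta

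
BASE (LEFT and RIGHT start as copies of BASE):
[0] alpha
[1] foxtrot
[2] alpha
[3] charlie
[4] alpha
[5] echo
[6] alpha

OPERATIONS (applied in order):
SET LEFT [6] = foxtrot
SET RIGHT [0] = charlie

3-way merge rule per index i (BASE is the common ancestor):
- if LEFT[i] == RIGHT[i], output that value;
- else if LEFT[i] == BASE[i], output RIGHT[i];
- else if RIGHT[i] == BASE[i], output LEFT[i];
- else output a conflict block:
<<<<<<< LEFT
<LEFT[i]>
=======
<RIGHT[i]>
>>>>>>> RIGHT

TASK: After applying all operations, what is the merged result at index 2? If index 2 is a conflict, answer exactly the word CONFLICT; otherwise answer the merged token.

Answer: alpha

Derivation:
Final LEFT:  [alpha, foxtrot, alpha, charlie, alpha, echo, foxtrot]
Final RIGHT: [charlie, foxtrot, alpha, charlie, alpha, echo, alpha]
i=0: L=alpha=BASE, R=charlie -> take RIGHT -> charlie
i=1: L=foxtrot R=foxtrot -> agree -> foxtrot
i=2: L=alpha R=alpha -> agree -> alpha
i=3: L=charlie R=charlie -> agree -> charlie
i=4: L=alpha R=alpha -> agree -> alpha
i=5: L=echo R=echo -> agree -> echo
i=6: L=foxtrot, R=alpha=BASE -> take LEFT -> foxtrot
Index 2 -> alpha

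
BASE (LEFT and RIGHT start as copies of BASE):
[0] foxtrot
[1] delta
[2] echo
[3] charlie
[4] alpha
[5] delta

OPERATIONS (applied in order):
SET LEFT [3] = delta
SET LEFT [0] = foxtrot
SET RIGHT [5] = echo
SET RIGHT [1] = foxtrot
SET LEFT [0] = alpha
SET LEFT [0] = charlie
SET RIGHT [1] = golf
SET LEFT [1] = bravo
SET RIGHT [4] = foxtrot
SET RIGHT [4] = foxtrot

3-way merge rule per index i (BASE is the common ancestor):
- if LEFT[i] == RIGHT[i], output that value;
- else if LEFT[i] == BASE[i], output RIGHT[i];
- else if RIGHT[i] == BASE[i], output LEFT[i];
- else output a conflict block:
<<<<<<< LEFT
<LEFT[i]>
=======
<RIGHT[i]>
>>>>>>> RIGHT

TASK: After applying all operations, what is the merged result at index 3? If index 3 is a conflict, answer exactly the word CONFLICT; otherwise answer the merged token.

Answer: delta

Derivation:
Final LEFT:  [charlie, bravo, echo, delta, alpha, delta]
Final RIGHT: [foxtrot, golf, echo, charlie, foxtrot, echo]
i=0: L=charlie, R=foxtrot=BASE -> take LEFT -> charlie
i=1: BASE=delta L=bravo R=golf all differ -> CONFLICT
i=2: L=echo R=echo -> agree -> echo
i=3: L=delta, R=charlie=BASE -> take LEFT -> delta
i=4: L=alpha=BASE, R=foxtrot -> take RIGHT -> foxtrot
i=5: L=delta=BASE, R=echo -> take RIGHT -> echo
Index 3 -> delta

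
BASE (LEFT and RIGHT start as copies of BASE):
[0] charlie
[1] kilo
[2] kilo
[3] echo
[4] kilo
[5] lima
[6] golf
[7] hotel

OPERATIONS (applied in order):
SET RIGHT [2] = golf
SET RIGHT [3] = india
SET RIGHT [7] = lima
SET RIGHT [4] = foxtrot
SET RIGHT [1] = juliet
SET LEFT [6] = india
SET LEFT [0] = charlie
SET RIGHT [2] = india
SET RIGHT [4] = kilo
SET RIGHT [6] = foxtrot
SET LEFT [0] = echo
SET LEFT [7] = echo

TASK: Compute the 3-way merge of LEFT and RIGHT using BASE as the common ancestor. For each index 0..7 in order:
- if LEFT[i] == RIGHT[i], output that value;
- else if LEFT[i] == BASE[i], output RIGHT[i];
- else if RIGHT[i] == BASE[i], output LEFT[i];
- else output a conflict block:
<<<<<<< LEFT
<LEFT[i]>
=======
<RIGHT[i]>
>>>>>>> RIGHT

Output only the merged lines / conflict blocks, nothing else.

Final LEFT:  [echo, kilo, kilo, echo, kilo, lima, india, echo]
Final RIGHT: [charlie, juliet, india, india, kilo, lima, foxtrot, lima]
i=0: L=echo, R=charlie=BASE -> take LEFT -> echo
i=1: L=kilo=BASE, R=juliet -> take RIGHT -> juliet
i=2: L=kilo=BASE, R=india -> take RIGHT -> india
i=3: L=echo=BASE, R=india -> take RIGHT -> india
i=4: L=kilo R=kilo -> agree -> kilo
i=5: L=lima R=lima -> agree -> lima
i=6: BASE=golf L=india R=foxtrot all differ -> CONFLICT
i=7: BASE=hotel L=echo R=lima all differ -> CONFLICT

Answer: echo
juliet
india
india
kilo
lima
<<<<<<< LEFT
india
=======
foxtrot
>>>>>>> RIGHT
<<<<<<< LEFT
echo
=======
lima
>>>>>>> RIGHT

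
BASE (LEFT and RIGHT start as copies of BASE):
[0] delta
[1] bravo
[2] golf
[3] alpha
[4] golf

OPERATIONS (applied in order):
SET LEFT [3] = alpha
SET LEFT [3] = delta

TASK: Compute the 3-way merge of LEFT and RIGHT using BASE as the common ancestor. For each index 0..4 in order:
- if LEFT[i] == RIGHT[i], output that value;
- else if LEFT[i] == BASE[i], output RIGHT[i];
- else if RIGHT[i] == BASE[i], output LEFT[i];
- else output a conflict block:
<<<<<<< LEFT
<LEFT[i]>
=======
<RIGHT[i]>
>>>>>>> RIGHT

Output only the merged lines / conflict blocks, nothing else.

Answer: delta
bravo
golf
delta
golf

Derivation:
Final LEFT:  [delta, bravo, golf, delta, golf]
Final RIGHT: [delta, bravo, golf, alpha, golf]
i=0: L=delta R=delta -> agree -> delta
i=1: L=bravo R=bravo -> agree -> bravo
i=2: L=golf R=golf -> agree -> golf
i=3: L=delta, R=alpha=BASE -> take LEFT -> delta
i=4: L=golf R=golf -> agree -> golf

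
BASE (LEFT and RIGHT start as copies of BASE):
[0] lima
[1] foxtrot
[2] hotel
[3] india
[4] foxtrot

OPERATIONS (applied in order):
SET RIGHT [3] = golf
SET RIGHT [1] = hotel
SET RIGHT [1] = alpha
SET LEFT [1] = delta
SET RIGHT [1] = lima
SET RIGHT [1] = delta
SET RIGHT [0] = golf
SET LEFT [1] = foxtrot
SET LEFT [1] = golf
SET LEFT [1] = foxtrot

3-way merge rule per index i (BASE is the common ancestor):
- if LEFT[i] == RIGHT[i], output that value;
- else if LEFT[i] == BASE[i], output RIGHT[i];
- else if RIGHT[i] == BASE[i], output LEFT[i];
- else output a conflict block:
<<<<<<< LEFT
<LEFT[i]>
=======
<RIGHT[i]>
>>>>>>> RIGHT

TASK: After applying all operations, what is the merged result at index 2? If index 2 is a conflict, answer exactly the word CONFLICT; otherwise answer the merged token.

Answer: hotel

Derivation:
Final LEFT:  [lima, foxtrot, hotel, india, foxtrot]
Final RIGHT: [golf, delta, hotel, golf, foxtrot]
i=0: L=lima=BASE, R=golf -> take RIGHT -> golf
i=1: L=foxtrot=BASE, R=delta -> take RIGHT -> delta
i=2: L=hotel R=hotel -> agree -> hotel
i=3: L=india=BASE, R=golf -> take RIGHT -> golf
i=4: L=foxtrot R=foxtrot -> agree -> foxtrot
Index 2 -> hotel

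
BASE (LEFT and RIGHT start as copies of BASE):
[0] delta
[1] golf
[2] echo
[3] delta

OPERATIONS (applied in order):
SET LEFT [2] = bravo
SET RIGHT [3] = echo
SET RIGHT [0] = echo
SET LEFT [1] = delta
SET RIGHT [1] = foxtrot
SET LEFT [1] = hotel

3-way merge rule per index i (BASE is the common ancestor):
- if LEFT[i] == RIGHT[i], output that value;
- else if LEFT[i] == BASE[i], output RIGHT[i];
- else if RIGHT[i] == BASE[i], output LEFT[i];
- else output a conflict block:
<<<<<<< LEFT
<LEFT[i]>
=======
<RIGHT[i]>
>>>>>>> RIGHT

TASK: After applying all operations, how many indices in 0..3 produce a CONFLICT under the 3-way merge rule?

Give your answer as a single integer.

Final LEFT:  [delta, hotel, bravo, delta]
Final RIGHT: [echo, foxtrot, echo, echo]
i=0: L=delta=BASE, R=echo -> take RIGHT -> echo
i=1: BASE=golf L=hotel R=foxtrot all differ -> CONFLICT
i=2: L=bravo, R=echo=BASE -> take LEFT -> bravo
i=3: L=delta=BASE, R=echo -> take RIGHT -> echo
Conflict count: 1

Answer: 1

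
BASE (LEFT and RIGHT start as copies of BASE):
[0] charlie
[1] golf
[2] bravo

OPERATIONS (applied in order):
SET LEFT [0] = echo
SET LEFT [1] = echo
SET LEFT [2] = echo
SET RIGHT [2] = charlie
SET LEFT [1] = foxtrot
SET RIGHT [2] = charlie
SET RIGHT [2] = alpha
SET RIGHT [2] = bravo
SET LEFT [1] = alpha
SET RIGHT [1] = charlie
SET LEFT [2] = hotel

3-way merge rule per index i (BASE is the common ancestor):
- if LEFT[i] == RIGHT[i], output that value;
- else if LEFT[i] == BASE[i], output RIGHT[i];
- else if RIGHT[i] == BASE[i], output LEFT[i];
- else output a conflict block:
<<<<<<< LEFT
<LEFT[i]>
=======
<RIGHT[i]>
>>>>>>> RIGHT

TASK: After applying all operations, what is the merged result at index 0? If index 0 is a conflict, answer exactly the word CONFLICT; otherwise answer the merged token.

Final LEFT:  [echo, alpha, hotel]
Final RIGHT: [charlie, charlie, bravo]
i=0: L=echo, R=charlie=BASE -> take LEFT -> echo
i=1: BASE=golf L=alpha R=charlie all differ -> CONFLICT
i=2: L=hotel, R=bravo=BASE -> take LEFT -> hotel
Index 0 -> echo

Answer: echo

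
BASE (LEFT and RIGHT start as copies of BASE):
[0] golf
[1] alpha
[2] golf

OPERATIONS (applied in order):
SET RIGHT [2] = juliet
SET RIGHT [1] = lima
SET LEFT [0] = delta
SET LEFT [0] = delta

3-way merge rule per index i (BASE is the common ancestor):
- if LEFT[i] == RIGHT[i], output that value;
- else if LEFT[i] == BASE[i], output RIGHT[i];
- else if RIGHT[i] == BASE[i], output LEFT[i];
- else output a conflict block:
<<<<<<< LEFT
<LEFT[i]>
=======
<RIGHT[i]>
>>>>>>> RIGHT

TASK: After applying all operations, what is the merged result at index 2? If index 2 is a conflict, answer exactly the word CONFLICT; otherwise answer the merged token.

Final LEFT:  [delta, alpha, golf]
Final RIGHT: [golf, lima, juliet]
i=0: L=delta, R=golf=BASE -> take LEFT -> delta
i=1: L=alpha=BASE, R=lima -> take RIGHT -> lima
i=2: L=golf=BASE, R=juliet -> take RIGHT -> juliet
Index 2 -> juliet

Answer: juliet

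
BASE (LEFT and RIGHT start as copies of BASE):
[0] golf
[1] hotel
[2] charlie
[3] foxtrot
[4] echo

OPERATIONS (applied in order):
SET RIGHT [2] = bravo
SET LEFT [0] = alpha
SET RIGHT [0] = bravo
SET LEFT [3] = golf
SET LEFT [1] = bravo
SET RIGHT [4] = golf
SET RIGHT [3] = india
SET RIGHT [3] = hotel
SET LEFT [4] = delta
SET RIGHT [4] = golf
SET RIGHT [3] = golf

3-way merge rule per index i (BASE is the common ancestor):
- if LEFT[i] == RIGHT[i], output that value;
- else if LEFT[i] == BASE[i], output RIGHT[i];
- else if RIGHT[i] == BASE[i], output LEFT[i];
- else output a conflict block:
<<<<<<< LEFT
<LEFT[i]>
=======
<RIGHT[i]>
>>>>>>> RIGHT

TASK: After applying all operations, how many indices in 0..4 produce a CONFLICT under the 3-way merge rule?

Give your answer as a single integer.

Final LEFT:  [alpha, bravo, charlie, golf, delta]
Final RIGHT: [bravo, hotel, bravo, golf, golf]
i=0: BASE=golf L=alpha R=bravo all differ -> CONFLICT
i=1: L=bravo, R=hotel=BASE -> take LEFT -> bravo
i=2: L=charlie=BASE, R=bravo -> take RIGHT -> bravo
i=3: L=golf R=golf -> agree -> golf
i=4: BASE=echo L=delta R=golf all differ -> CONFLICT
Conflict count: 2

Answer: 2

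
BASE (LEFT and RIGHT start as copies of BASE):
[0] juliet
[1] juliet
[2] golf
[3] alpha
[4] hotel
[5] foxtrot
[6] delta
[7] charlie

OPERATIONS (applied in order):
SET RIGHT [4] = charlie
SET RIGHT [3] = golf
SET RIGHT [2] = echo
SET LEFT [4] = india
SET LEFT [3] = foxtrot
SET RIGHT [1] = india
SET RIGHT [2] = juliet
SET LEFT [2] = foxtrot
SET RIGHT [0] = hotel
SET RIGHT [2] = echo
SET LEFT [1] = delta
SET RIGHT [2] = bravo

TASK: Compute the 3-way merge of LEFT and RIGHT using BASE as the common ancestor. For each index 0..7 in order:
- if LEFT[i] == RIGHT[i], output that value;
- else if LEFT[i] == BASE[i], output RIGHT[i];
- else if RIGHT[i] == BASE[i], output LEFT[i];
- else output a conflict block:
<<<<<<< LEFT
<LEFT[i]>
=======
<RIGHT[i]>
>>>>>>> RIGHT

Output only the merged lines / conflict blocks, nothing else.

Final LEFT:  [juliet, delta, foxtrot, foxtrot, india, foxtrot, delta, charlie]
Final RIGHT: [hotel, india, bravo, golf, charlie, foxtrot, delta, charlie]
i=0: L=juliet=BASE, R=hotel -> take RIGHT -> hotel
i=1: BASE=juliet L=delta R=india all differ -> CONFLICT
i=2: BASE=golf L=foxtrot R=bravo all differ -> CONFLICT
i=3: BASE=alpha L=foxtrot R=golf all differ -> CONFLICT
i=4: BASE=hotel L=india R=charlie all differ -> CONFLICT
i=5: L=foxtrot R=foxtrot -> agree -> foxtrot
i=6: L=delta R=delta -> agree -> delta
i=7: L=charlie R=charlie -> agree -> charlie

Answer: hotel
<<<<<<< LEFT
delta
=======
india
>>>>>>> RIGHT
<<<<<<< LEFT
foxtrot
=======
bravo
>>>>>>> RIGHT
<<<<<<< LEFT
foxtrot
=======
golf
>>>>>>> RIGHT
<<<<<<< LEFT
india
=======
charlie
>>>>>>> RIGHT
foxtrot
delta
charlie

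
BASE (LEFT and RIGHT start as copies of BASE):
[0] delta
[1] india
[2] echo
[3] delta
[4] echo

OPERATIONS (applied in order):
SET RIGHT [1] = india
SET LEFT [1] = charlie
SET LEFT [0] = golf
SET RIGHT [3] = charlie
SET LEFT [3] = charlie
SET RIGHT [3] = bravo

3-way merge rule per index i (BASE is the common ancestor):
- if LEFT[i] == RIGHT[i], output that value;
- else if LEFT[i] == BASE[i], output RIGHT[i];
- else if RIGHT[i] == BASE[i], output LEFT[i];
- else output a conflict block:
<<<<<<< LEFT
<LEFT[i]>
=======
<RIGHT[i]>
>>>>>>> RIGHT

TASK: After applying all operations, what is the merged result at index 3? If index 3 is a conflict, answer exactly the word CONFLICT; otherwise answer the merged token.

Answer: CONFLICT

Derivation:
Final LEFT:  [golf, charlie, echo, charlie, echo]
Final RIGHT: [delta, india, echo, bravo, echo]
i=0: L=golf, R=delta=BASE -> take LEFT -> golf
i=1: L=charlie, R=india=BASE -> take LEFT -> charlie
i=2: L=echo R=echo -> agree -> echo
i=3: BASE=delta L=charlie R=bravo all differ -> CONFLICT
i=4: L=echo R=echo -> agree -> echo
Index 3 -> CONFLICT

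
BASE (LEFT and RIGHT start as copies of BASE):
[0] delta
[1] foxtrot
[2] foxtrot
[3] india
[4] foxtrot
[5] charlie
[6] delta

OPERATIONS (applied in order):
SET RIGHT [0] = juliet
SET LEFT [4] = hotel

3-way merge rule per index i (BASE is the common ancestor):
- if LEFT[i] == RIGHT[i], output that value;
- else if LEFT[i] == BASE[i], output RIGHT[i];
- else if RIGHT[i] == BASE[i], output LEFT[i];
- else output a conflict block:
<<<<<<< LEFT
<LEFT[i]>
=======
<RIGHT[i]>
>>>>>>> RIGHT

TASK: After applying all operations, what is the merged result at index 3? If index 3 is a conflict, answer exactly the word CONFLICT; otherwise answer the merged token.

Final LEFT:  [delta, foxtrot, foxtrot, india, hotel, charlie, delta]
Final RIGHT: [juliet, foxtrot, foxtrot, india, foxtrot, charlie, delta]
i=0: L=delta=BASE, R=juliet -> take RIGHT -> juliet
i=1: L=foxtrot R=foxtrot -> agree -> foxtrot
i=2: L=foxtrot R=foxtrot -> agree -> foxtrot
i=3: L=india R=india -> agree -> india
i=4: L=hotel, R=foxtrot=BASE -> take LEFT -> hotel
i=5: L=charlie R=charlie -> agree -> charlie
i=6: L=delta R=delta -> agree -> delta
Index 3 -> india

Answer: india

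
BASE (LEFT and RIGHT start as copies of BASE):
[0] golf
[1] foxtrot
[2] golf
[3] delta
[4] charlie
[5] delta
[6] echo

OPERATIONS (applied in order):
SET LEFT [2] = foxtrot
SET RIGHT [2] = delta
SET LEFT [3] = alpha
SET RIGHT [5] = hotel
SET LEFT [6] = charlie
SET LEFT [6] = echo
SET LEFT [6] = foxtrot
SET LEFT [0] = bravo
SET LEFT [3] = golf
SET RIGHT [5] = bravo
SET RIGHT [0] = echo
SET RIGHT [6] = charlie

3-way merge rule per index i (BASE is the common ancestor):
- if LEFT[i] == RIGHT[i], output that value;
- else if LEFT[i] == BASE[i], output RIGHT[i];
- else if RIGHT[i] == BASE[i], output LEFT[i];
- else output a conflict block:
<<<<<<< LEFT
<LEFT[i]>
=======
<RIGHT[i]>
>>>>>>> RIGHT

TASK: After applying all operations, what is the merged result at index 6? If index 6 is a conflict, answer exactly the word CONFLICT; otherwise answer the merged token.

Final LEFT:  [bravo, foxtrot, foxtrot, golf, charlie, delta, foxtrot]
Final RIGHT: [echo, foxtrot, delta, delta, charlie, bravo, charlie]
i=0: BASE=golf L=bravo R=echo all differ -> CONFLICT
i=1: L=foxtrot R=foxtrot -> agree -> foxtrot
i=2: BASE=golf L=foxtrot R=delta all differ -> CONFLICT
i=3: L=golf, R=delta=BASE -> take LEFT -> golf
i=4: L=charlie R=charlie -> agree -> charlie
i=5: L=delta=BASE, R=bravo -> take RIGHT -> bravo
i=6: BASE=echo L=foxtrot R=charlie all differ -> CONFLICT
Index 6 -> CONFLICT

Answer: CONFLICT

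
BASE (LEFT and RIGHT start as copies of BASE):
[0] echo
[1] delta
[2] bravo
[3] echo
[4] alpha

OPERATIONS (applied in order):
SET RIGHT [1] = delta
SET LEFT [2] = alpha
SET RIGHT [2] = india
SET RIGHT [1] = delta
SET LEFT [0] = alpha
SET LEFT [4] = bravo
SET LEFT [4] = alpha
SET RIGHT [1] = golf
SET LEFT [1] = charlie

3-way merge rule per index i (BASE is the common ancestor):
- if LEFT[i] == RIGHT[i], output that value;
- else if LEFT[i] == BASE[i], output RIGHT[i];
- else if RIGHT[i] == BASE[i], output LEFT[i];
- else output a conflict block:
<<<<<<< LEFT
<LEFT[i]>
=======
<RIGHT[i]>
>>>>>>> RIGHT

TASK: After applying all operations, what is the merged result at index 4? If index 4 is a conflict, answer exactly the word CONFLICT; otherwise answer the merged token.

Final LEFT:  [alpha, charlie, alpha, echo, alpha]
Final RIGHT: [echo, golf, india, echo, alpha]
i=0: L=alpha, R=echo=BASE -> take LEFT -> alpha
i=1: BASE=delta L=charlie R=golf all differ -> CONFLICT
i=2: BASE=bravo L=alpha R=india all differ -> CONFLICT
i=3: L=echo R=echo -> agree -> echo
i=4: L=alpha R=alpha -> agree -> alpha
Index 4 -> alpha

Answer: alpha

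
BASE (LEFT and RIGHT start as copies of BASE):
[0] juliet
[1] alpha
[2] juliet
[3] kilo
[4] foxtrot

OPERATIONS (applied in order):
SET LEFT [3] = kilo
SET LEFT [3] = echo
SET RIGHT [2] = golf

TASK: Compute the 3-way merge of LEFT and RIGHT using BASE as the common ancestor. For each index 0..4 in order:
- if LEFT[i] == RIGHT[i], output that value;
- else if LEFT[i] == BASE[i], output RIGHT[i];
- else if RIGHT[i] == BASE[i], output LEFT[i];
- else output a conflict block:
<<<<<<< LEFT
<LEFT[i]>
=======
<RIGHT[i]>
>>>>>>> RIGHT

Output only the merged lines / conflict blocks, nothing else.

Final LEFT:  [juliet, alpha, juliet, echo, foxtrot]
Final RIGHT: [juliet, alpha, golf, kilo, foxtrot]
i=0: L=juliet R=juliet -> agree -> juliet
i=1: L=alpha R=alpha -> agree -> alpha
i=2: L=juliet=BASE, R=golf -> take RIGHT -> golf
i=3: L=echo, R=kilo=BASE -> take LEFT -> echo
i=4: L=foxtrot R=foxtrot -> agree -> foxtrot

Answer: juliet
alpha
golf
echo
foxtrot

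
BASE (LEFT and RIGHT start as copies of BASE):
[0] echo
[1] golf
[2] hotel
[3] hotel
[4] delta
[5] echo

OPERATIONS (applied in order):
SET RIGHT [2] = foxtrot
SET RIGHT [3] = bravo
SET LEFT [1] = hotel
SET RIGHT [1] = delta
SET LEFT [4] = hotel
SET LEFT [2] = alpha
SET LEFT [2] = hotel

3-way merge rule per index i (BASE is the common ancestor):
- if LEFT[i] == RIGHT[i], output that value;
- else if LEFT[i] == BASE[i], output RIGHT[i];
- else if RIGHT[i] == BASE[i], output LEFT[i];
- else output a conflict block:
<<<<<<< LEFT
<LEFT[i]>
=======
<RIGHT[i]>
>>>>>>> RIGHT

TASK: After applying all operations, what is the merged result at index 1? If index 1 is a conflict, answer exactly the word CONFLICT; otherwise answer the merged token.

Final LEFT:  [echo, hotel, hotel, hotel, hotel, echo]
Final RIGHT: [echo, delta, foxtrot, bravo, delta, echo]
i=0: L=echo R=echo -> agree -> echo
i=1: BASE=golf L=hotel R=delta all differ -> CONFLICT
i=2: L=hotel=BASE, R=foxtrot -> take RIGHT -> foxtrot
i=3: L=hotel=BASE, R=bravo -> take RIGHT -> bravo
i=4: L=hotel, R=delta=BASE -> take LEFT -> hotel
i=5: L=echo R=echo -> agree -> echo
Index 1 -> CONFLICT

Answer: CONFLICT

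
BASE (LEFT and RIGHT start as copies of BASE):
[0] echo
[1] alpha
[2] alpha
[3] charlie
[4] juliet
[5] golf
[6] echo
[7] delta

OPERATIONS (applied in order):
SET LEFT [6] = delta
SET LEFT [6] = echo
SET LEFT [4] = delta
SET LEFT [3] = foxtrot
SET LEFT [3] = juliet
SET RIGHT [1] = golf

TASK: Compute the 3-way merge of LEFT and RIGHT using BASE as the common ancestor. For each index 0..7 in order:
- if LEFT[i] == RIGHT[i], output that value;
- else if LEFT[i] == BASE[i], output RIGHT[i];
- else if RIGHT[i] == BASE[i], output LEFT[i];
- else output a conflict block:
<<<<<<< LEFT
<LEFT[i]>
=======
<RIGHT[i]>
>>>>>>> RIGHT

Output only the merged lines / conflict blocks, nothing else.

Answer: echo
golf
alpha
juliet
delta
golf
echo
delta

Derivation:
Final LEFT:  [echo, alpha, alpha, juliet, delta, golf, echo, delta]
Final RIGHT: [echo, golf, alpha, charlie, juliet, golf, echo, delta]
i=0: L=echo R=echo -> agree -> echo
i=1: L=alpha=BASE, R=golf -> take RIGHT -> golf
i=2: L=alpha R=alpha -> agree -> alpha
i=3: L=juliet, R=charlie=BASE -> take LEFT -> juliet
i=4: L=delta, R=juliet=BASE -> take LEFT -> delta
i=5: L=golf R=golf -> agree -> golf
i=6: L=echo R=echo -> agree -> echo
i=7: L=delta R=delta -> agree -> delta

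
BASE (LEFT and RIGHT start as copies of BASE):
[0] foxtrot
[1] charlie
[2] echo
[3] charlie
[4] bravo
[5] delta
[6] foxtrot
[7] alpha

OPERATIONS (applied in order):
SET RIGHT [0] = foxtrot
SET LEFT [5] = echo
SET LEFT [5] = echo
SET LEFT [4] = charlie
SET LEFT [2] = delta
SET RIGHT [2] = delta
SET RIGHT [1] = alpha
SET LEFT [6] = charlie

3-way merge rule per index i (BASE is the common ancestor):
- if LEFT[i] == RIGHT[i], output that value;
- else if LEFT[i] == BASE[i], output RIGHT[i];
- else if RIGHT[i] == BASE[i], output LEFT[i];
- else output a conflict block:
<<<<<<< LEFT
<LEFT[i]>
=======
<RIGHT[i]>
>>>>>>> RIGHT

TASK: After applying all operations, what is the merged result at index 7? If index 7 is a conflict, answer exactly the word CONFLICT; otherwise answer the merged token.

Final LEFT:  [foxtrot, charlie, delta, charlie, charlie, echo, charlie, alpha]
Final RIGHT: [foxtrot, alpha, delta, charlie, bravo, delta, foxtrot, alpha]
i=0: L=foxtrot R=foxtrot -> agree -> foxtrot
i=1: L=charlie=BASE, R=alpha -> take RIGHT -> alpha
i=2: L=delta R=delta -> agree -> delta
i=3: L=charlie R=charlie -> agree -> charlie
i=4: L=charlie, R=bravo=BASE -> take LEFT -> charlie
i=5: L=echo, R=delta=BASE -> take LEFT -> echo
i=6: L=charlie, R=foxtrot=BASE -> take LEFT -> charlie
i=7: L=alpha R=alpha -> agree -> alpha
Index 7 -> alpha

Answer: alpha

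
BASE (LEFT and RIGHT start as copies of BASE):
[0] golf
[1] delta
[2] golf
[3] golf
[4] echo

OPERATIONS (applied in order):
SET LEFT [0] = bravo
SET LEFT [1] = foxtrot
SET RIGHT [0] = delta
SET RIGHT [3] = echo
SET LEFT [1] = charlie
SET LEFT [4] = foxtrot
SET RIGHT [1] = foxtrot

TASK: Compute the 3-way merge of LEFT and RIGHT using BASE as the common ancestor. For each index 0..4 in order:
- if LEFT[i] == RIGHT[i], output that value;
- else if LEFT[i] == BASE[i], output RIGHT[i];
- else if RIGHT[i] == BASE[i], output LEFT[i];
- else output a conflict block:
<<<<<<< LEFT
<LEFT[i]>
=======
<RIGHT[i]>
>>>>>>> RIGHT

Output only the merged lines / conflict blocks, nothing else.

Final LEFT:  [bravo, charlie, golf, golf, foxtrot]
Final RIGHT: [delta, foxtrot, golf, echo, echo]
i=0: BASE=golf L=bravo R=delta all differ -> CONFLICT
i=1: BASE=delta L=charlie R=foxtrot all differ -> CONFLICT
i=2: L=golf R=golf -> agree -> golf
i=3: L=golf=BASE, R=echo -> take RIGHT -> echo
i=4: L=foxtrot, R=echo=BASE -> take LEFT -> foxtrot

Answer: <<<<<<< LEFT
bravo
=======
delta
>>>>>>> RIGHT
<<<<<<< LEFT
charlie
=======
foxtrot
>>>>>>> RIGHT
golf
echo
foxtrot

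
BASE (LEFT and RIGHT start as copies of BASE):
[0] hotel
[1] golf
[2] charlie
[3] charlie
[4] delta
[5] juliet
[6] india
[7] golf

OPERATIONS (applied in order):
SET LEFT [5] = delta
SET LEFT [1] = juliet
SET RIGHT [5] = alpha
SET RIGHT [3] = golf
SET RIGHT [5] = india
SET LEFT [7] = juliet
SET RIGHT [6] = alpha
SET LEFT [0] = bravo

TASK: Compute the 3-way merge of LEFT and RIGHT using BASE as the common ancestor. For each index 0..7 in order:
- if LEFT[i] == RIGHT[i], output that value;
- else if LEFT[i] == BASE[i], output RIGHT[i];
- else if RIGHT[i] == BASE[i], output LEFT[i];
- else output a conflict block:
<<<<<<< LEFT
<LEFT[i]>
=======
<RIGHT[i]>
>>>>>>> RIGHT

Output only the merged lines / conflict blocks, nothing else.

Answer: bravo
juliet
charlie
golf
delta
<<<<<<< LEFT
delta
=======
india
>>>>>>> RIGHT
alpha
juliet

Derivation:
Final LEFT:  [bravo, juliet, charlie, charlie, delta, delta, india, juliet]
Final RIGHT: [hotel, golf, charlie, golf, delta, india, alpha, golf]
i=0: L=bravo, R=hotel=BASE -> take LEFT -> bravo
i=1: L=juliet, R=golf=BASE -> take LEFT -> juliet
i=2: L=charlie R=charlie -> agree -> charlie
i=3: L=charlie=BASE, R=golf -> take RIGHT -> golf
i=4: L=delta R=delta -> agree -> delta
i=5: BASE=juliet L=delta R=india all differ -> CONFLICT
i=6: L=india=BASE, R=alpha -> take RIGHT -> alpha
i=7: L=juliet, R=golf=BASE -> take LEFT -> juliet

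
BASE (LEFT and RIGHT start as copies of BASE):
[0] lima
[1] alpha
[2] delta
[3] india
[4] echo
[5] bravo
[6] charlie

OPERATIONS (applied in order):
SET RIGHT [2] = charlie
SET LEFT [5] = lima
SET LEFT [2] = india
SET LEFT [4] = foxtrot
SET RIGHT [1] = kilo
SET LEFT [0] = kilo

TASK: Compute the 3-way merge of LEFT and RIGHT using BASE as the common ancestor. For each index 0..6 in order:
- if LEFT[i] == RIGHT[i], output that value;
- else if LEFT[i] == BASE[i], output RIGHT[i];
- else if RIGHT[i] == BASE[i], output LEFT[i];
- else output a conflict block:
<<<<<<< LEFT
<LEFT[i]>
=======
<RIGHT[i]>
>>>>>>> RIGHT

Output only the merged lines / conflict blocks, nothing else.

Answer: kilo
kilo
<<<<<<< LEFT
india
=======
charlie
>>>>>>> RIGHT
india
foxtrot
lima
charlie

Derivation:
Final LEFT:  [kilo, alpha, india, india, foxtrot, lima, charlie]
Final RIGHT: [lima, kilo, charlie, india, echo, bravo, charlie]
i=0: L=kilo, R=lima=BASE -> take LEFT -> kilo
i=1: L=alpha=BASE, R=kilo -> take RIGHT -> kilo
i=2: BASE=delta L=india R=charlie all differ -> CONFLICT
i=3: L=india R=india -> agree -> india
i=4: L=foxtrot, R=echo=BASE -> take LEFT -> foxtrot
i=5: L=lima, R=bravo=BASE -> take LEFT -> lima
i=6: L=charlie R=charlie -> agree -> charlie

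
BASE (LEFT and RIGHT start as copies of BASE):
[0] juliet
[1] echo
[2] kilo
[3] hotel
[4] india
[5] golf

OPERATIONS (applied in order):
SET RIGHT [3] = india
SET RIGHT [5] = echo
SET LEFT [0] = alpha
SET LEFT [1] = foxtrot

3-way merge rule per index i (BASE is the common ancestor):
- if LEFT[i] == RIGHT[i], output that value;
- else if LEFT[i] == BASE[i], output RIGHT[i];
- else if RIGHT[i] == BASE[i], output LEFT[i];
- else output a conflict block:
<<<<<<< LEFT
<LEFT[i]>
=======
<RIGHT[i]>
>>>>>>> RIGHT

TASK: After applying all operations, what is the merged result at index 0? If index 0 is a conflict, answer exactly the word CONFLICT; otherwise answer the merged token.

Answer: alpha

Derivation:
Final LEFT:  [alpha, foxtrot, kilo, hotel, india, golf]
Final RIGHT: [juliet, echo, kilo, india, india, echo]
i=0: L=alpha, R=juliet=BASE -> take LEFT -> alpha
i=1: L=foxtrot, R=echo=BASE -> take LEFT -> foxtrot
i=2: L=kilo R=kilo -> agree -> kilo
i=3: L=hotel=BASE, R=india -> take RIGHT -> india
i=4: L=india R=india -> agree -> india
i=5: L=golf=BASE, R=echo -> take RIGHT -> echo
Index 0 -> alpha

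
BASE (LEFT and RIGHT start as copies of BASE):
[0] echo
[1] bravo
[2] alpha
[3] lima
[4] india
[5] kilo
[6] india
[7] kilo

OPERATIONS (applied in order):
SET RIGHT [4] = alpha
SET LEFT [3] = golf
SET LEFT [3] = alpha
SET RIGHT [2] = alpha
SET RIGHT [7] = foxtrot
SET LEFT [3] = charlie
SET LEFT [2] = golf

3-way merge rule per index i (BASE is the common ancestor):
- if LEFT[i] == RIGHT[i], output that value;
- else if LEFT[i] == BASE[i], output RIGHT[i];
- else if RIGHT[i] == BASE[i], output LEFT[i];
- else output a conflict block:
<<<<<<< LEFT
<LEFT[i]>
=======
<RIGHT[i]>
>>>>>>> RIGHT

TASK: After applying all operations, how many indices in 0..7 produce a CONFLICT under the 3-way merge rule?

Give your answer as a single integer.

Final LEFT:  [echo, bravo, golf, charlie, india, kilo, india, kilo]
Final RIGHT: [echo, bravo, alpha, lima, alpha, kilo, india, foxtrot]
i=0: L=echo R=echo -> agree -> echo
i=1: L=bravo R=bravo -> agree -> bravo
i=2: L=golf, R=alpha=BASE -> take LEFT -> golf
i=3: L=charlie, R=lima=BASE -> take LEFT -> charlie
i=4: L=india=BASE, R=alpha -> take RIGHT -> alpha
i=5: L=kilo R=kilo -> agree -> kilo
i=6: L=india R=india -> agree -> india
i=7: L=kilo=BASE, R=foxtrot -> take RIGHT -> foxtrot
Conflict count: 0

Answer: 0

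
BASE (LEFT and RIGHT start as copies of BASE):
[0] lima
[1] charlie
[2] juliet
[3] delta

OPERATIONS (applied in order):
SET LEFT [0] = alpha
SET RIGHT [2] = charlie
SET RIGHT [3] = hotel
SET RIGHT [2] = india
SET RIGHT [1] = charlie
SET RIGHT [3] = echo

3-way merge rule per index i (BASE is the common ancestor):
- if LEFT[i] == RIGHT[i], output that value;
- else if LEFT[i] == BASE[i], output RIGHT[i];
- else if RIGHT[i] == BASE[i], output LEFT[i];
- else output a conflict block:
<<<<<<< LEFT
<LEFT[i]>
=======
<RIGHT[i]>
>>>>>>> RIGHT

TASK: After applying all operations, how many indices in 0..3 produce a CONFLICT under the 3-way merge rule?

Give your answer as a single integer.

Final LEFT:  [alpha, charlie, juliet, delta]
Final RIGHT: [lima, charlie, india, echo]
i=0: L=alpha, R=lima=BASE -> take LEFT -> alpha
i=1: L=charlie R=charlie -> agree -> charlie
i=2: L=juliet=BASE, R=india -> take RIGHT -> india
i=3: L=delta=BASE, R=echo -> take RIGHT -> echo
Conflict count: 0

Answer: 0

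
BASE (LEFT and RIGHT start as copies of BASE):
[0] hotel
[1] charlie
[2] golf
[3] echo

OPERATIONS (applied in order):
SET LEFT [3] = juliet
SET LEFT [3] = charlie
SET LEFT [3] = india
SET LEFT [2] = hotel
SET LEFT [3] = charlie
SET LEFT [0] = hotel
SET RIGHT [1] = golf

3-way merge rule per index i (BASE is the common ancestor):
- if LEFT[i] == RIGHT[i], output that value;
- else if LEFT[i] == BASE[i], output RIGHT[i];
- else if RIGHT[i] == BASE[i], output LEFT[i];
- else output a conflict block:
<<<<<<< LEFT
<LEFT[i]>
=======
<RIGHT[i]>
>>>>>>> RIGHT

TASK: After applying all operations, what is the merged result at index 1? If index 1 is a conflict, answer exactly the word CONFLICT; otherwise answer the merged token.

Answer: golf

Derivation:
Final LEFT:  [hotel, charlie, hotel, charlie]
Final RIGHT: [hotel, golf, golf, echo]
i=0: L=hotel R=hotel -> agree -> hotel
i=1: L=charlie=BASE, R=golf -> take RIGHT -> golf
i=2: L=hotel, R=golf=BASE -> take LEFT -> hotel
i=3: L=charlie, R=echo=BASE -> take LEFT -> charlie
Index 1 -> golf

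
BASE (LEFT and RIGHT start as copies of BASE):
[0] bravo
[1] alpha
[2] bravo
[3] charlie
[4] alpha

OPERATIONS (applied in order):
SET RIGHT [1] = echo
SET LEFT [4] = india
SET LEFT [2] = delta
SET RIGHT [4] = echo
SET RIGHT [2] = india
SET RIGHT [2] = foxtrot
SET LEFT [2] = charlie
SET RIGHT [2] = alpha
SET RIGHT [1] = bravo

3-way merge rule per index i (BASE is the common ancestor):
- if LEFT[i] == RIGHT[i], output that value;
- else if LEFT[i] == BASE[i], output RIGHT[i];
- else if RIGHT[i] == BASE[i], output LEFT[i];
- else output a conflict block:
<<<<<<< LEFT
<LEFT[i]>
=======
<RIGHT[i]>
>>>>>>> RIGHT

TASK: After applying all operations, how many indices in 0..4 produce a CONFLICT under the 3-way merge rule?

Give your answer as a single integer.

Answer: 2

Derivation:
Final LEFT:  [bravo, alpha, charlie, charlie, india]
Final RIGHT: [bravo, bravo, alpha, charlie, echo]
i=0: L=bravo R=bravo -> agree -> bravo
i=1: L=alpha=BASE, R=bravo -> take RIGHT -> bravo
i=2: BASE=bravo L=charlie R=alpha all differ -> CONFLICT
i=3: L=charlie R=charlie -> agree -> charlie
i=4: BASE=alpha L=india R=echo all differ -> CONFLICT
Conflict count: 2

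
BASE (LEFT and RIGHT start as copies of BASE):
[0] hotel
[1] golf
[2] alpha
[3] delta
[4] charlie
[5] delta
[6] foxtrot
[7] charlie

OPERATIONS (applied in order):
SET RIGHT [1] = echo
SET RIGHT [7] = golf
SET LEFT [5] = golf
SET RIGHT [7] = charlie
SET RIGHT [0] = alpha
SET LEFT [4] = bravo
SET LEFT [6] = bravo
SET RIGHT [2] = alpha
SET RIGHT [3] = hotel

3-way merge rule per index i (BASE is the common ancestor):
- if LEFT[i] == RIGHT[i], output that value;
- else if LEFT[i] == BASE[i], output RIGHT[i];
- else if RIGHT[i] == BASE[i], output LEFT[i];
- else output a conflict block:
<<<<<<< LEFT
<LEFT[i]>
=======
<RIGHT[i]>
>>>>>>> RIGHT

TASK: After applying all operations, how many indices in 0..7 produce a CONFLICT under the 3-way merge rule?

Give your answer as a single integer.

Final LEFT:  [hotel, golf, alpha, delta, bravo, golf, bravo, charlie]
Final RIGHT: [alpha, echo, alpha, hotel, charlie, delta, foxtrot, charlie]
i=0: L=hotel=BASE, R=alpha -> take RIGHT -> alpha
i=1: L=golf=BASE, R=echo -> take RIGHT -> echo
i=2: L=alpha R=alpha -> agree -> alpha
i=3: L=delta=BASE, R=hotel -> take RIGHT -> hotel
i=4: L=bravo, R=charlie=BASE -> take LEFT -> bravo
i=5: L=golf, R=delta=BASE -> take LEFT -> golf
i=6: L=bravo, R=foxtrot=BASE -> take LEFT -> bravo
i=7: L=charlie R=charlie -> agree -> charlie
Conflict count: 0

Answer: 0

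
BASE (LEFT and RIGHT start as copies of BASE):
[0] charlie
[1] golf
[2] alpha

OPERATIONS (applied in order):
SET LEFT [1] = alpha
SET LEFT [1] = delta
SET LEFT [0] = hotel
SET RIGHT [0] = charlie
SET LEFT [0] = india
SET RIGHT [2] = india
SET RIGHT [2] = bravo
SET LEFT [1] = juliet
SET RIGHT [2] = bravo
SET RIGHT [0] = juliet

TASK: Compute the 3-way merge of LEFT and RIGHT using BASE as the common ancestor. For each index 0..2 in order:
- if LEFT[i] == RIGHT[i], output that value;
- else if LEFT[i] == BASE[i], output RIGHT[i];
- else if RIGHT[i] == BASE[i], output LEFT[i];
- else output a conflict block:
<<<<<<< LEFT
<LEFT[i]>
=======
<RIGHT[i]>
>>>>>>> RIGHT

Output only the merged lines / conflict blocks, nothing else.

Final LEFT:  [india, juliet, alpha]
Final RIGHT: [juliet, golf, bravo]
i=0: BASE=charlie L=india R=juliet all differ -> CONFLICT
i=1: L=juliet, R=golf=BASE -> take LEFT -> juliet
i=2: L=alpha=BASE, R=bravo -> take RIGHT -> bravo

Answer: <<<<<<< LEFT
india
=======
juliet
>>>>>>> RIGHT
juliet
bravo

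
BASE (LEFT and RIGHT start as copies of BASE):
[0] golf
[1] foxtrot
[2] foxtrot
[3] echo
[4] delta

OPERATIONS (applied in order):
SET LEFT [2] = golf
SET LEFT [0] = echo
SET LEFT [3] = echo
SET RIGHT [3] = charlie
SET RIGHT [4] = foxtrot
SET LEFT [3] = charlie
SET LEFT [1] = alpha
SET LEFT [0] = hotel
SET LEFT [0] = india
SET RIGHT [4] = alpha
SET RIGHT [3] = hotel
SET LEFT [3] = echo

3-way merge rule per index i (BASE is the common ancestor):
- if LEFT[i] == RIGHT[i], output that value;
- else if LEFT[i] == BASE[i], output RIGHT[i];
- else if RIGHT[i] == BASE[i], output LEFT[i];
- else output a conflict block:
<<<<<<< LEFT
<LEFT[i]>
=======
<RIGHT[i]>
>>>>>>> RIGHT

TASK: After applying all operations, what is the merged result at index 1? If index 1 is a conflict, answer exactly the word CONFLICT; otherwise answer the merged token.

Answer: alpha

Derivation:
Final LEFT:  [india, alpha, golf, echo, delta]
Final RIGHT: [golf, foxtrot, foxtrot, hotel, alpha]
i=0: L=india, R=golf=BASE -> take LEFT -> india
i=1: L=alpha, R=foxtrot=BASE -> take LEFT -> alpha
i=2: L=golf, R=foxtrot=BASE -> take LEFT -> golf
i=3: L=echo=BASE, R=hotel -> take RIGHT -> hotel
i=4: L=delta=BASE, R=alpha -> take RIGHT -> alpha
Index 1 -> alpha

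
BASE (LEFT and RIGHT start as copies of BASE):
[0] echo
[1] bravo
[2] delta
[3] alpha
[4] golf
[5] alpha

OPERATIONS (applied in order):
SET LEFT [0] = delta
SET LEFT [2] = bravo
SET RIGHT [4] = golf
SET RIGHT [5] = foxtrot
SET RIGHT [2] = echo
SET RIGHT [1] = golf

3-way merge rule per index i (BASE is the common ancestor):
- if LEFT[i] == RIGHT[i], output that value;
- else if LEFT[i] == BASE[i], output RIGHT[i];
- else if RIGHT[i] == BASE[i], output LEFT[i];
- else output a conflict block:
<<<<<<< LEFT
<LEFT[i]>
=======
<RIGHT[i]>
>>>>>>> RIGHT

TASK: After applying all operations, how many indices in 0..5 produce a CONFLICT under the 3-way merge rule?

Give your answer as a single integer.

Final LEFT:  [delta, bravo, bravo, alpha, golf, alpha]
Final RIGHT: [echo, golf, echo, alpha, golf, foxtrot]
i=0: L=delta, R=echo=BASE -> take LEFT -> delta
i=1: L=bravo=BASE, R=golf -> take RIGHT -> golf
i=2: BASE=delta L=bravo R=echo all differ -> CONFLICT
i=3: L=alpha R=alpha -> agree -> alpha
i=4: L=golf R=golf -> agree -> golf
i=5: L=alpha=BASE, R=foxtrot -> take RIGHT -> foxtrot
Conflict count: 1

Answer: 1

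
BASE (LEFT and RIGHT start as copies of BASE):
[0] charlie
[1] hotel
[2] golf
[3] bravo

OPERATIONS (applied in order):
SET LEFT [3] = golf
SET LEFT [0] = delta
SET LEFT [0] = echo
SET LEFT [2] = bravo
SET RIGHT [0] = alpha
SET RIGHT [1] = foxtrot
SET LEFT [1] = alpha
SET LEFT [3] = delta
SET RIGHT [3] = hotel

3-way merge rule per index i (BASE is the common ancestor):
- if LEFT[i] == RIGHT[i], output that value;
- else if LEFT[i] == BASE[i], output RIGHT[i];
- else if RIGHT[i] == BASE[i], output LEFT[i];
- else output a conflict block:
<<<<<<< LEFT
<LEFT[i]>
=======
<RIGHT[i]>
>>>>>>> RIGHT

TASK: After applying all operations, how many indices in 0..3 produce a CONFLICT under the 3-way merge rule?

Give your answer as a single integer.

Answer: 3

Derivation:
Final LEFT:  [echo, alpha, bravo, delta]
Final RIGHT: [alpha, foxtrot, golf, hotel]
i=0: BASE=charlie L=echo R=alpha all differ -> CONFLICT
i=1: BASE=hotel L=alpha R=foxtrot all differ -> CONFLICT
i=2: L=bravo, R=golf=BASE -> take LEFT -> bravo
i=3: BASE=bravo L=delta R=hotel all differ -> CONFLICT
Conflict count: 3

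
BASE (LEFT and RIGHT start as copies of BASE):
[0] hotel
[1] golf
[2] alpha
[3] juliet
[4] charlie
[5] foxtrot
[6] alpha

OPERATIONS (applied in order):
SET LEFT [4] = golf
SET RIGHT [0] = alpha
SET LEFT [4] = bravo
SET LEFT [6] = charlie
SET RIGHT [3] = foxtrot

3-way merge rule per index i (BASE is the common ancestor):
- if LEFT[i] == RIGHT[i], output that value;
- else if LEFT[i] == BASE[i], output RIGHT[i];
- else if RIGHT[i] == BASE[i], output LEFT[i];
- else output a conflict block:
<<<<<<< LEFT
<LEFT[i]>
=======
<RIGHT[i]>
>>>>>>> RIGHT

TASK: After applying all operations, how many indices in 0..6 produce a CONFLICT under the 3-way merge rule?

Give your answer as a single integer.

Answer: 0

Derivation:
Final LEFT:  [hotel, golf, alpha, juliet, bravo, foxtrot, charlie]
Final RIGHT: [alpha, golf, alpha, foxtrot, charlie, foxtrot, alpha]
i=0: L=hotel=BASE, R=alpha -> take RIGHT -> alpha
i=1: L=golf R=golf -> agree -> golf
i=2: L=alpha R=alpha -> agree -> alpha
i=3: L=juliet=BASE, R=foxtrot -> take RIGHT -> foxtrot
i=4: L=bravo, R=charlie=BASE -> take LEFT -> bravo
i=5: L=foxtrot R=foxtrot -> agree -> foxtrot
i=6: L=charlie, R=alpha=BASE -> take LEFT -> charlie
Conflict count: 0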